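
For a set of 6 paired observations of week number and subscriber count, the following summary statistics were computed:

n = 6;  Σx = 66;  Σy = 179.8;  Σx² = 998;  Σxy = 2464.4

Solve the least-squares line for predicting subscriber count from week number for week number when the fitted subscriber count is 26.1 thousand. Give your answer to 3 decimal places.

Sxx = Σx² − (Σx)²/n = 998 − 726 = 272
Sxy = Σxy − (Σx)(Σy)/n = 2464.4 − 1977.8 = 486.6
b = Sxy/Sxx = 486.6/272 = 1.788971
a = ȳ − b·x̄ = 29.966667 − 1.788971·11 = 10.287990
Set a + b·x = 26.1: x = (26.1 − 10.287990) / 1.788971 = 8.838608

8.839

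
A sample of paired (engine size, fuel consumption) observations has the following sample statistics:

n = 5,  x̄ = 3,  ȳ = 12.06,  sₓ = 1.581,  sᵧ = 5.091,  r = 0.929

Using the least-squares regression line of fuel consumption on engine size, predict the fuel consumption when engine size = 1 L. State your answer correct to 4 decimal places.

b = r · sᵧ/sₓ = 0.929 · 5.091/1.581 = 2.991486
a = ȳ − b·x̄ = 12.06 − 2.991486·3 = 3.085543
ŷ(1) = a + b·1 = 3.085543 + 2.991486·1 = 6.077028

6.0770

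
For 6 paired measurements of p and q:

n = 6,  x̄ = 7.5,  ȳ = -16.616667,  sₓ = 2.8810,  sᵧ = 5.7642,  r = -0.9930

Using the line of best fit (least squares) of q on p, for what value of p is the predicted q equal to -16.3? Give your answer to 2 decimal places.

7.34

b = r · sᵧ/sₓ = -0.993 · 5.7642/2.881 = -1.986758
a = ȳ − b·x̄ = -16.616667 − (-1.986758)·7.5 = -1.715980
Set a + b·x = -16.3: x = (-16.3 − (-1.715980)) / (-1.986758) = 7.340611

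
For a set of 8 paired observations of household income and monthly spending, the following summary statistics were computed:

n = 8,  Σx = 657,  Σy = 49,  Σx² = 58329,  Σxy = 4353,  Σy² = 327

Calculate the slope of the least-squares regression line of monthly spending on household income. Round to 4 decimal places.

Sxx = Σx² − (Σx)²/n = 58329 − 53956.125 = 4372.875
Sxy = Σxy − (Σx)(Σy)/n = 4353 − 4024.125 = 328.875
b = Sxy/Sxx = 328.875/4372.875 = 0.075208

0.0752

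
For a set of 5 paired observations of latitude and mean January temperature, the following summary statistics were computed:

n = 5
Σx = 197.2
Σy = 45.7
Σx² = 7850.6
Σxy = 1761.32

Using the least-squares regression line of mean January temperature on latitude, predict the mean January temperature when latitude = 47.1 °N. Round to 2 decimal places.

4.83

Sxx = Σx² − (Σx)²/n = 7850.6 − 7777.568 = 73.032
Sxy = Σxy − (Σx)(Σy)/n = 1761.32 − 1802.408 = -41.088
b = Sxy/Sxx = -41.088/73.032 = -0.562603
a = ȳ − b·x̄ = 9.14 − (-0.562603)·39.44 = 31.329050
ŷ(47.1) = a + b·47.1 = 31.329050 + (-0.562603)·47.1 = 4.830463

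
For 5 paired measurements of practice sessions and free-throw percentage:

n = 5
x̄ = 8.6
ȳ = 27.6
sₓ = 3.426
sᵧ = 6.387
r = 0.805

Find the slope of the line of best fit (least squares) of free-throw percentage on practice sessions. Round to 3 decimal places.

b = r · sᵧ/sₓ = 0.805 · 6.387/3.426 = 1.500740

1.501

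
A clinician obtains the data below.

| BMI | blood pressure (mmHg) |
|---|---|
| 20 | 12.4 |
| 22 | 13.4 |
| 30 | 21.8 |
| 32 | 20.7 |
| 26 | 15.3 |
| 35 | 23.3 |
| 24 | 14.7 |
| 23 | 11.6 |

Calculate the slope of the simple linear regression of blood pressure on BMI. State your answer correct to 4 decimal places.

n = 8, Σx = 212, Σy = 133.2, Σxy = 3692.1, Σx² = 5814
Sxx = Σx² − (Σx)²/n = 5814 − 5618 = 196
Sxy = Σxy − (Σx)(Σy)/n = 3692.1 − 3529.8 = 162.3
b = Sxy/Sxx = 162.3/196 = 0.828061

0.8281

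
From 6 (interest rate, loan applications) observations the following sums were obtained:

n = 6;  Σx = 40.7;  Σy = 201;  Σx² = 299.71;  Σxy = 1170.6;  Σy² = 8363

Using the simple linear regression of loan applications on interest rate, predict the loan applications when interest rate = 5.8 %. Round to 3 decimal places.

41.526

Sxx = Σx² − (Σx)²/n = 299.71 − 276.081667 = 23.628333
Sxy = Σxy − (Σx)(Σy)/n = 1170.6 − 1363.45 = -192.85
b = Sxy/Sxx = -192.85/23.628333 = -8.161811
a = ȳ − b·x̄ = 33.5 − (-8.161811)·6.783333 = 88.864287
ŷ(5.8) = a + b·5.8 = 88.864287 + (-8.161811)·5.8 = 41.525781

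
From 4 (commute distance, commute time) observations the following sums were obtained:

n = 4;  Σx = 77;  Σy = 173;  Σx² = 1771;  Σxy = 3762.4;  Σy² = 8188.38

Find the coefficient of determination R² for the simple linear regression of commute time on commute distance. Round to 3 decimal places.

0.916

Sxx = Σx² − (Σx)²/n = 1771 − 1482.25 = 288.75
Sxy = Σxy − (Σx)(Σy)/n = 3762.4 − 3330.25 = 432.15
Syy = Σy² − (Σy)²/n = 8188.38 − 7482.25 = 706.13
R² = Sxy²/(Sxx·Syy) = (432.15)²/(288.75·706.13) = 0.915930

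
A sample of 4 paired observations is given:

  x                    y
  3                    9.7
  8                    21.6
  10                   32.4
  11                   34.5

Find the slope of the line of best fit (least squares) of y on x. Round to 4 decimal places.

3.1526

n = 4, Σx = 32, Σy = 98.2, Σxy = 905.4, Σx² = 294
Sxx = Σx² − (Σx)²/n = 294 − 256 = 38
Sxy = Σxy − (Σx)(Σy)/n = 905.4 − 785.6 = 119.8
b = Sxy/Sxx = 119.8/38 = 3.152632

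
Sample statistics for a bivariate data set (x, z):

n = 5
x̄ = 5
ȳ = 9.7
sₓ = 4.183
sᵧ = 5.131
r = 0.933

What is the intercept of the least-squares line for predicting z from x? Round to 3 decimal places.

b = r · sᵧ/sₓ = 0.933 · 5.131/4.183 = 1.144447
a = ȳ − b·x̄ = 9.7 − 1.144447·5 = 3.977764

3.978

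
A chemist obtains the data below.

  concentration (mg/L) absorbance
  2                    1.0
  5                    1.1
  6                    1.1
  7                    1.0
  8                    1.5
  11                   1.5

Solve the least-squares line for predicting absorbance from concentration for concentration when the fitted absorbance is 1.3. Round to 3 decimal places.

8.125

n = 6, Σx = 39, Σy = 7.2, Σxy = 49.6, Σx² = 299
Sxx = Σx² − (Σx)²/n = 299 − 253.5 = 45.5
Sxy = Σxy − (Σx)(Σy)/n = 49.6 − 46.8 = 2.8
b = Sxy/Sxx = 2.8/45.5 = 0.061538
a = ȳ − b·x̄ = 1.2 − 0.061538·6.5 = 0.8
Set a + b·x = 1.3: x = (1.3 − 0.8) / 0.061538 = 8.125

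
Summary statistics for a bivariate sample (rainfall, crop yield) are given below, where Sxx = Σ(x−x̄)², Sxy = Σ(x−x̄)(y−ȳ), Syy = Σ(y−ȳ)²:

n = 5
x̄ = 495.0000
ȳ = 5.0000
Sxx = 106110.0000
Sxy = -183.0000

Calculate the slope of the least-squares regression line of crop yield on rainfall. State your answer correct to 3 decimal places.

-0.002

b = Sxy/Sxx = -183/106110 = -0.001725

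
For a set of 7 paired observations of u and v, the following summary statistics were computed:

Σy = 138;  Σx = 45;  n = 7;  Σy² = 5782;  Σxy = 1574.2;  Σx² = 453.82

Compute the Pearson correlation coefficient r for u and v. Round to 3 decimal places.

0.968

Sxx = Σx² − (Σx)²/n = 453.82 − 289.285714 = 164.534286
Sxy = Σxy − (Σx)(Σy)/n = 1574.2 − 887.142857 = 687.057143
Syy = Σy² − (Σy)²/n = 5782 − 2720.571429 = 3061.428571
r = Sxy/√(Sxx·Syy) = 687.057143/√(503709.963265) = 687.057143/709.725273 = 0.968061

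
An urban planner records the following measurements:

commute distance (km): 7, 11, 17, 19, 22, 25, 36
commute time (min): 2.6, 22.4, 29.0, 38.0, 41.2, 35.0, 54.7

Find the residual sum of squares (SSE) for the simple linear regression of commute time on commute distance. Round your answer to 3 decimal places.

n = 7, Σx = 137, Σy = 222.9, Σxy = 5230.2, Σx² = 3225, Σy² = 8708.05
Sxx = Σx² − (Σx)²/n = 3225 − 2681.285714 = 543.714286
Sxy = Σxy − (Σx)(Σy)/n = 5230.2 − 4362.471429 = 867.728571
Syy = Σy² − (Σy)²/n = 8708.05 − 7097.772857 = 1610.277143
b = Sxy/Sxx = 867.728571/543.714286 = 1.595927
SSE = Syy − b·Sxy = 1610.277143 − 1.595927·867.728571 = 225.445268

225.445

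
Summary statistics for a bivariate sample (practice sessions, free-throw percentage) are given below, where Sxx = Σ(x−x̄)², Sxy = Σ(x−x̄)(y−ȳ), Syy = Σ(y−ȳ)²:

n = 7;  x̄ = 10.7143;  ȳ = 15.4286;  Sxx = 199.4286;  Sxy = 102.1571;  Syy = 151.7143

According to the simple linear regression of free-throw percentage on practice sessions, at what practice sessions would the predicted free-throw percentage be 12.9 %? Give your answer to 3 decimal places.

5.778

b = Sxy/Sxx = 102.1571/199.4286 = 0.512249
a = ȳ − b·x̄ = 15.4286 − 0.512249·10.7143 = 9.940211
Set a + b·x = 12.9: x = (12.9 − 9.940211) / 0.512249 = 5.778029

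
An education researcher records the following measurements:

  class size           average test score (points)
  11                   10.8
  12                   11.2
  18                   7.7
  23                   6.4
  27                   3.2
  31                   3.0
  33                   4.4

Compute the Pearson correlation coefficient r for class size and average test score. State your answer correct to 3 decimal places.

n = 7, Σx = 155, Σy = 46.7, Σxy = 863.6, Σx² = 3897, Σy² = 380.93
Sxx = Σx² − (Σx)²/n = 3897 − 3432.142857 = 464.857143
Sxy = Σxy − (Σx)(Σy)/n = 863.6 − 1034.071429 = -170.471429
Syy = Σy² − (Σy)²/n = 380.93 − 311.555714 = 69.374286
r = Sxy/√(Sxx·Syy) = -170.471429/√(32249.132245) = -170.471429/179.580434 = -0.949276

-0.949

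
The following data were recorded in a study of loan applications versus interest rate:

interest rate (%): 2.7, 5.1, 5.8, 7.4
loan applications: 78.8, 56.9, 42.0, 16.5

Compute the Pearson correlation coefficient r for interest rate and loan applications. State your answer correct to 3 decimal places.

n = 4, Σx = 21, Σy = 194.2, Σxy = 868.65, Σx² = 121.7, Σy² = 11483.3
Sxx = Σx² − (Σx)²/n = 121.7 − 110.25 = 11.45
Sxy = Σxy − (Σx)(Σy)/n = 868.65 − 1019.55 = -150.9
Syy = Σy² − (Σy)²/n = 11483.3 − 9428.41 = 2054.89
r = Sxy/√(Sxx·Syy) = -150.9/√(23528.4905) = -150.9/153.389995 = -0.983767

-0.984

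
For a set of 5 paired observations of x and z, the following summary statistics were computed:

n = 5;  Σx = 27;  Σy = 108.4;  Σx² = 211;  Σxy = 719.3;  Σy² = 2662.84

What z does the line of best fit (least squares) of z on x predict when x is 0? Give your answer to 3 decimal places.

Sxx = Σx² − (Σx)²/n = 211 − 145.8 = 65.2
Sxy = Σxy − (Σx)(Σy)/n = 719.3 − 585.36 = 133.94
b = Sxy/Sxx = 133.94/65.2 = 2.054294
a = ȳ − b·x̄ = 21.68 − 2.054294·5.4 = 10.586810
ŷ(0) = a + b·0 = 10.586810 + 2.054294·0 = 10.586810

10.587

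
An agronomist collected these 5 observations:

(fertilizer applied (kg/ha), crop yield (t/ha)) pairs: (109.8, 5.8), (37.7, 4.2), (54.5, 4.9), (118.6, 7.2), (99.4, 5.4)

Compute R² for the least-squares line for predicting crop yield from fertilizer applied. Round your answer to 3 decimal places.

0.792

n = 5, Σx = 420, Σy = 27.5, Σxy = 2452.91, Σx² = 40393.9, Σy² = 156.29
Sxx = Σx² − (Σx)²/n = 40393.9 − 35280 = 5113.9
Sxy = Σxy − (Σx)(Σy)/n = 2452.91 − 2310 = 142.91
Syy = Σy² − (Σy)²/n = 156.29 − 151.25 = 5.04
R² = Sxy²/(Sxx·Syy) = (142.91)²/(5113.9·5.04) = 0.792396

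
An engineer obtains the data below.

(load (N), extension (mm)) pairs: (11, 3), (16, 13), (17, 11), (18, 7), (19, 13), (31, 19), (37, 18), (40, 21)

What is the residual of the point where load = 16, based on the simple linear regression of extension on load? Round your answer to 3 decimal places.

n = 8, Σx = 189, Σy = 105, Σxy = 2896, Σx² = 5281
Sxx = Σx² − (Σx)²/n = 5281 − 4465.125 = 815.875
Sxy = Σxy − (Σx)(Σy)/n = 2896 − 2480.625 = 415.375
b = Sxy/Sxx = 415.375/815.875 = 0.509116
a = ȳ − b·x̄ = 13.125 − 0.509116·23.625 = 1.097135
ŷ(16) = 1.097135 + 0.509116·16 = 9.242991
residual = y − ŷ = 13 − 9.242991 = 3.757009

3.757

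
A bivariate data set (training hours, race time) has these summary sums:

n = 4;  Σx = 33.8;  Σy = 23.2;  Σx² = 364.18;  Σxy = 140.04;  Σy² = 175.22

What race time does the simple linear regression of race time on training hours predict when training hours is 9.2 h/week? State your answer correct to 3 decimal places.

Sxx = Σx² − (Σx)²/n = 364.18 − 285.61 = 78.57
Sxy = Σxy − (Σx)(Σy)/n = 140.04 − 196.04 = -56
b = Sxy/Sxx = -56/78.57 = -0.712740
a = ȳ − b·x̄ = 5.8 − (-0.712740)·8.45 = 11.822655
ŷ(9.2) = a + b·9.2 = 11.822655 + (-0.712740)·9.2 = 5.265445

5.265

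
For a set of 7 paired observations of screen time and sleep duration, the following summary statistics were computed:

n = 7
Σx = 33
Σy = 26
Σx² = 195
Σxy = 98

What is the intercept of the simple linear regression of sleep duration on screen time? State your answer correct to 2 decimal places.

6.65

Sxx = Σx² − (Σx)²/n = 195 − 155.571429 = 39.428571
Sxy = Σxy − (Σx)(Σy)/n = 98 − 122.571429 = -24.571429
b = Sxy/Sxx = -24.571429/39.428571 = -0.623188
a = ȳ − b·x̄ = 3.714286 − (-0.623188)·4.714286 = 6.652174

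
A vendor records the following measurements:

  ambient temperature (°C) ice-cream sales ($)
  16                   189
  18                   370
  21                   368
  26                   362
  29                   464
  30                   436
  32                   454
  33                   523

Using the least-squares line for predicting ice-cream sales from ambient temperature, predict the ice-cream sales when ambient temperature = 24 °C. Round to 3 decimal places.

n = 8, Σx = 205, Σy = 3166, Σxy = 85147, Σx² = 5551
Sxx = Σx² − (Σx)²/n = 5551 − 5253.125 = 297.875
Sxy = Σxy − (Σx)(Σy)/n = 85147 − 81128.75 = 4018.25
b = Sxy/Sxx = 4018.25/297.875 = 13.489719
a = ȳ − b·x̄ = 395.75 − 13.489719·25.625 = 50.075955
ŷ(24) = a + b·24 = 50.075955 + 13.489719·24 = 373.829207

373.829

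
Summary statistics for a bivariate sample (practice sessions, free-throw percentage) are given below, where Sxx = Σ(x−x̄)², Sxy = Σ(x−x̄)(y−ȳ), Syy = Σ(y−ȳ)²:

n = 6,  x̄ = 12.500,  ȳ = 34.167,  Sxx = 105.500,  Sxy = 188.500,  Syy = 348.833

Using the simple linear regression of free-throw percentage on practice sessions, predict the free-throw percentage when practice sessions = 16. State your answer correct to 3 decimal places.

b = Sxy/Sxx = 188.5/105.5 = 1.786730
a = ȳ − b·x̄ = 34.167 − 1.786730·12.5 = 11.832877
ŷ(16) = a + b·16 = 11.832877 + 1.786730·16 = 40.420555

40.421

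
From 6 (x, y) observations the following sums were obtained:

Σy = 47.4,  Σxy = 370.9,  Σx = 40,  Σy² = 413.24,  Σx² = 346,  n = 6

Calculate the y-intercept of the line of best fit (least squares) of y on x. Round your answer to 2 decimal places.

3.29

Sxx = Σx² − (Σx)²/n = 346 − 266.666667 = 79.333333
Sxy = Σxy − (Σx)(Σy)/n = 370.9 − 316 = 54.9
b = Sxy/Sxx = 54.9/79.333333 = 0.692017
a = ȳ − b·x̄ = 7.9 − 0.692017·6.666667 = 3.286555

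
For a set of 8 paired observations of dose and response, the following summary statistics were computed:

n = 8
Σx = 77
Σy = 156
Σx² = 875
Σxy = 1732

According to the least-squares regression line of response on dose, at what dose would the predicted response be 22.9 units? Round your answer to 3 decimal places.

11.600

Sxx = Σx² − (Σx)²/n = 875 − 741.125 = 133.875
Sxy = Σxy − (Σx)(Σy)/n = 1732 − 1501.5 = 230.5
b = Sxy/Sxx = 230.5/133.875 = 1.721755
a = ȳ − b·x̄ = 19.5 − 1.721755·9.625 = 2.928105
Set a + b·x = 22.9: x = (22.9 − 2.928105) / 1.721755 = 11.599729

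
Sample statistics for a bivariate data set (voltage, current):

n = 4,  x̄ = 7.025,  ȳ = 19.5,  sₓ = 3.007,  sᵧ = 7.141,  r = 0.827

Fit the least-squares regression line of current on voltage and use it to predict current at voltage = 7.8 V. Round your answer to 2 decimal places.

b = r · sᵧ/sₓ = 0.827 · 7.141/3.007 = 1.963953
a = ȳ − b·x̄ = 19.5 − 1.963953·7.025 = 5.703229
ŷ(7.8) = a + b·7.8 = 5.703229 + 1.963953·7.8 = 21.022064

21.02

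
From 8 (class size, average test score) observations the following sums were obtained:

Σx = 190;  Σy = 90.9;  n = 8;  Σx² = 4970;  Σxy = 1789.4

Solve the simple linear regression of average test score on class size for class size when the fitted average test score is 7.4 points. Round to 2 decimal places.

28.66

Sxx = Σx² − (Σx)²/n = 4970 − 4512.5 = 457.5
Sxy = Σxy − (Σx)(Σy)/n = 1789.4 − 2158.875 = -369.475
b = Sxy/Sxx = -369.475/457.5 = -0.807596
a = ȳ − b·x̄ = 11.3625 − (-0.807596)·23.75 = 30.542896
Set a + b·x = 7.4: x = (7.4 − 30.542896) / (-0.807596) = 28.656540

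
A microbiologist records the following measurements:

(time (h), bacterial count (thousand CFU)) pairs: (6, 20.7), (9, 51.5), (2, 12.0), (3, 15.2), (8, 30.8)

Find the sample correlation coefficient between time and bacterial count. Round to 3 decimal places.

0.899

n = 5, Σx = 28, Σy = 130.2, Σxy = 903.7, Σx² = 194, Σy² = 4404.42
Sxx = Σx² − (Σx)²/n = 194 − 156.8 = 37.2
Sxy = Σxy − (Σx)(Σy)/n = 903.7 − 729.12 = 174.58
Syy = Σy² − (Σy)²/n = 4404.42 − 3390.408 = 1014.012
r = Sxy/√(Sxx·Syy) = 174.58/√(37721.2464) = 174.58/194.219583 = 0.898879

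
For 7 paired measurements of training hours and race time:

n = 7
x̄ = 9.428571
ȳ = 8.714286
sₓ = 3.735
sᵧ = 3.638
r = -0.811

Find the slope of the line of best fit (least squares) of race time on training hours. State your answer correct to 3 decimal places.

-0.790

b = r · sᵧ/sₓ = -0.811 · 3.638/3.735 = -0.789938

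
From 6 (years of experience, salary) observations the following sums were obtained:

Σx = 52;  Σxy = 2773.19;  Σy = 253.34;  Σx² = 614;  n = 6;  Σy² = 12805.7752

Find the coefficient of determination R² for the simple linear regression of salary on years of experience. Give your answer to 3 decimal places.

0.968

Sxx = Σx² − (Σx)²/n = 614 − 450.666667 = 163.333333
Sxy = Σxy − (Σx)(Σy)/n = 2773.19 − 2195.613333 = 577.576667
Syy = Σy² − (Σy)²/n = 12805.7752 − 10696.859267 = 2108.915933
R² = Sxy²/(Sxx·Syy) = (577.576667)²/(163.333333·2108.915933) = 0.968468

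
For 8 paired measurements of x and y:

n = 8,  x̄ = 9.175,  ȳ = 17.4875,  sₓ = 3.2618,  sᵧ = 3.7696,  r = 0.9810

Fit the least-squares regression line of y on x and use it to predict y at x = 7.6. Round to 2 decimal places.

15.70

b = r · sᵧ/sₓ = 0.981 · 3.7696/3.2618 = 1.133723
a = ȳ − b·x̄ = 17.4875 − 1.133723·9.175 = 7.085592
ŷ(7.6) = a + b·7.6 = 7.085592 + 1.133723·7.6 = 15.701886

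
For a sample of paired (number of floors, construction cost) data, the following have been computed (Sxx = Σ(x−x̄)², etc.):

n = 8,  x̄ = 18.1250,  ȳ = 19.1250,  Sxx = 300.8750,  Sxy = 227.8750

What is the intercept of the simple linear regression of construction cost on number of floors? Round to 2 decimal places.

5.40

b = Sxy/Sxx = 227.875/300.875 = 0.757374
a = ȳ − b·x̄ = 19.125 − 0.757374·18.125 = 5.397590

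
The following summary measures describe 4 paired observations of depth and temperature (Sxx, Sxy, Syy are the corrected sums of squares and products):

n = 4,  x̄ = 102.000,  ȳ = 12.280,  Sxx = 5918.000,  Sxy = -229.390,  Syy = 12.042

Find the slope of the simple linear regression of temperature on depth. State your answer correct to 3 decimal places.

b = Sxy/Sxx = -229.39/5918 = -0.038761

-0.039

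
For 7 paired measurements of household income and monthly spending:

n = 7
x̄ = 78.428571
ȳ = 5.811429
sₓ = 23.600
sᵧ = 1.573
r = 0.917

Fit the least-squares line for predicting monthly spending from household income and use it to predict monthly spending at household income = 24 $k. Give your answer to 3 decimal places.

2.485

b = r · sᵧ/sₓ = 0.917 · 1.573/23.6 = 0.061120
a = ȳ − b·x̄ = 5.811429 − 0.061120·78.428571 = 1.017845
ŷ(24) = a + b·24 = 1.017845 + 0.061120·24 = 2.484734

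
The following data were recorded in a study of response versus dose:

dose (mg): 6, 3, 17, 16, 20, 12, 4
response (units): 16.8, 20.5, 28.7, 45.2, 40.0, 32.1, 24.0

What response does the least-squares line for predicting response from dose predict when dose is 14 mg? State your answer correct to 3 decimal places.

n = 7, Σx = 78, Σy = 207.3, Σxy = 2654.6, Σx² = 1150
Sxx = Σx² − (Σx)²/n = 1150 − 869.142857 = 280.857143
Sxy = Σxy − (Σx)(Σy)/n = 2654.6 − 2309.914286 = 344.685714
b = Sxy/Sxx = 344.685714/280.857143 = 1.227263
a = ȳ − b·x̄ = 29.614286 − 1.227263·11.142857 = 15.939064
ŷ(14) = a + b·14 = 15.939064 + 1.227263·14 = 33.120753

33.121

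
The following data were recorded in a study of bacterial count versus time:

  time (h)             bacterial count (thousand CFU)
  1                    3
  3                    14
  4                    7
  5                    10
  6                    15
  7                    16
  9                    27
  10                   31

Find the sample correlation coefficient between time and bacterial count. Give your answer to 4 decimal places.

0.9250

n = 8, Σx = 45, Σy = 123, Σxy = 878, Σx² = 317, Σy² = 2525
Sxx = Σx² − (Σx)²/n = 317 − 253.125 = 63.875
Sxy = Σxy − (Σx)(Σy)/n = 878 − 691.875 = 186.125
Syy = Σy² − (Σy)²/n = 2525 − 1891.125 = 633.875
r = Sxy/√(Sxx·Syy) = 186.125/√(40488.765625) = 186.125/201.218204 = 0.924991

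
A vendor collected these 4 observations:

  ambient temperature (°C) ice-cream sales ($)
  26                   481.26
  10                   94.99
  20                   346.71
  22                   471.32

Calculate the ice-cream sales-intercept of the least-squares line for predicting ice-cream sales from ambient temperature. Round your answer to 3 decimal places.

-153.301

n = 4, Σx = 78, Σy = 1394.28, Σxy = 30765.9, Σx² = 1660
Sxx = Σx² − (Σx)²/n = 1660 − 1521 = 139
Sxy = Σxy − (Σx)(Σy)/n = 30765.9 − 27188.46 = 3577.44
b = Sxy/Sxx = 3577.44/139 = 25.736978
a = ȳ − b·x̄ = 348.57 − 25.736978·19.5 = -153.301079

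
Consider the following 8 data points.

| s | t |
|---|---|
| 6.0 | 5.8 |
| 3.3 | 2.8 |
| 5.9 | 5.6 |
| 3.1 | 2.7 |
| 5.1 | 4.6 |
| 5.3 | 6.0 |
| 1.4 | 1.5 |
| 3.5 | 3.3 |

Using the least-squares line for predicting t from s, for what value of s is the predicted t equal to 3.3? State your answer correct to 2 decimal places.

n = 8, Σx = 33.6, Σy = 32.3, Σxy = 154.36, Σx² = 159.62
Sxx = Σx² − (Σx)²/n = 159.62 − 141.12 = 18.5
Sxy = Σxy − (Σx)(Σy)/n = 154.36 − 135.66 = 18.7
b = Sxy/Sxx = 18.7/18.5 = 1.010811
a = ȳ − b·x̄ = 4.0375 − 1.010811·4.2 = -0.207905
Set a + b·x = 3.3: x = (3.3 − (-0.207905)) / 1.010811 = 3.470388

3.47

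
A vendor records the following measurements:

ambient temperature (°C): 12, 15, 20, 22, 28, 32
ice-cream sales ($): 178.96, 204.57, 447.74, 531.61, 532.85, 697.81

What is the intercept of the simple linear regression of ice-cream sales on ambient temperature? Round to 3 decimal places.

n = 6, Σx = 129, Σy = 2593.54, Σxy = 63116.01, Σx² = 3061
Sxx = Σx² − (Σx)²/n = 3061 − 2773.5 = 287.5
Sxy = Σxy − (Σx)(Σy)/n = 63116.01 − 55761.11 = 7354.9
b = Sxy/Sxx = 7354.9/287.5 = 25.582261
a = ȳ − b·x̄ = 432.256667 − 25.582261·21.5 = -117.761942

-117.762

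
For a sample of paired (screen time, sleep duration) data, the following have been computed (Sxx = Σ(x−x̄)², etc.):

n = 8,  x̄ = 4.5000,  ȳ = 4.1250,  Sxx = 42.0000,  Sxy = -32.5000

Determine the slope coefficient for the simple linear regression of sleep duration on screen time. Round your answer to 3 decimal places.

-0.774

b = Sxy/Sxx = -32.5/42 = -0.773810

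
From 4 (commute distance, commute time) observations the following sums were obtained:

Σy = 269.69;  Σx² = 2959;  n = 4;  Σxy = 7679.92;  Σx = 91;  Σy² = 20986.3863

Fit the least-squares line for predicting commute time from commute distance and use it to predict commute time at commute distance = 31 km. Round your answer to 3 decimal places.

81.759

Sxx = Σx² − (Σx)²/n = 2959 − 2070.25 = 888.75
Sxy = Σxy − (Σx)(Σy)/n = 7679.92 − 6135.4475 = 1544.4725
b = Sxy/Sxx = 1544.4725/888.75 = 1.737803
a = ȳ − b·x̄ = 67.4225 − 1.737803·22.75 = 27.887480
ŷ(31) = a + b·31 = 27.887480 + 1.737803·31 = 81.759376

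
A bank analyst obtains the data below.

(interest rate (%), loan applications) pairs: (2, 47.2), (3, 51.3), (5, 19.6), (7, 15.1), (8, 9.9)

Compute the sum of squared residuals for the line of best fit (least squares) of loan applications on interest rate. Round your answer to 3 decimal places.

167.785

n = 5, Σx = 25, Σy = 143.1, Σxy = 531.2, Σx² = 151, Σy² = 5569.71
Sxx = Σx² − (Σx)²/n = 151 − 125 = 26
Sxy = Σxy − (Σx)(Σy)/n = 531.2 − 715.5 = -184.3
Syy = Σy² − (Σy)²/n = 5569.71 − 4095.522 = 1474.188
b = Sxy/Sxx = -184.3/26 = -7.088462
SSE = Syy − b·Sxy = 1474.188 − (-7.088462)·(-184.3) = 167.784538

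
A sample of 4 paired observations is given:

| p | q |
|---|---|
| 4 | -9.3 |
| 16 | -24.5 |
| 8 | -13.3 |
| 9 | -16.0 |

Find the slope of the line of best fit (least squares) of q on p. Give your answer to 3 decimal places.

-1.283

n = 4, Σx = 37, Σy = -63.1, Σxy = -679.6, Σx² = 417
Sxx = Σx² − (Σx)²/n = 417 − 342.25 = 74.75
Sxy = Σxy − (Σx)(Σy)/n = -679.6 − (-583.675) = -95.925
b = Sxy/Sxx = -95.925/74.75 = -1.283278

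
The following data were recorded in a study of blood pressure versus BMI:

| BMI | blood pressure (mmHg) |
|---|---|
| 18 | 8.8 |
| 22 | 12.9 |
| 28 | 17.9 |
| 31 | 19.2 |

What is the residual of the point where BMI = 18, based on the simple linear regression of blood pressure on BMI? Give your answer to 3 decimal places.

n = 4, Σx = 99, Σy = 58.8, Σxy = 1538.6, Σx² = 2553
Sxx = Σx² − (Σx)²/n = 2553 − 2450.25 = 102.75
Sxy = Σxy − (Σx)(Σy)/n = 1538.6 − 1455.3 = 83.3
b = Sxy/Sxx = 83.3/102.75 = 0.810706
a = ȳ − b·x̄ = 14.7 − 0.810706·24.75 = -5.364964
ŷ(18) = -5.364964 + 0.810706·18 = 9.227737
residual = y − ŷ = 8.8 − 9.227737 = -0.427737

-0.428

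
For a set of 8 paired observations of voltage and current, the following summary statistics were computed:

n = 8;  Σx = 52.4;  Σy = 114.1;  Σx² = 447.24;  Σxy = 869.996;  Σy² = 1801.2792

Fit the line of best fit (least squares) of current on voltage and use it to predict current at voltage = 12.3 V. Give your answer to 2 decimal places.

Sxx = Σx² − (Σx)²/n = 447.24 − 343.22 = 104.02
Sxy = Σxy − (Σx)(Σy)/n = 869.996 − 747.355 = 122.641
b = Sxy/Sxx = 122.641/104.02 = 1.179014
a = ȳ − b·x̄ = 14.2625 − 1.179014·6.55 = 6.539961
ŷ(12.3) = a + b·12.3 = 6.539961 + 1.179014·12.3 = 21.041828

21.04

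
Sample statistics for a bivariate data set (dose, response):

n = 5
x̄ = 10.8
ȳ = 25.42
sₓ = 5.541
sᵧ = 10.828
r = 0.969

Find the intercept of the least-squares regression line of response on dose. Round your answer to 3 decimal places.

b = r · sᵧ/sₓ = 0.969 · 10.828/5.541 = 1.893581
a = ȳ − b·x̄ = 25.42 − 1.893581·10.8 = 4.969326

4.969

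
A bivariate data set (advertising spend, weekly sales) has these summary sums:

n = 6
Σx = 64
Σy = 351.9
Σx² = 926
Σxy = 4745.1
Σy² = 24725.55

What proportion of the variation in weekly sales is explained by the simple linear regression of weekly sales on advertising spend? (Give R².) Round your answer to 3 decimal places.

Sxx = Σx² − (Σx)²/n = 926 − 682.666667 = 243.333333
Sxy = Σxy − (Σx)(Σy)/n = 4745.1 − 3753.6 = 991.5
Syy = Σy² − (Σy)²/n = 24725.55 − 20638.935 = 4086.615
R² = Sxy²/(Sxx·Syy) = (991.5)²/(243.333333·4086.615) = 0.988599

0.989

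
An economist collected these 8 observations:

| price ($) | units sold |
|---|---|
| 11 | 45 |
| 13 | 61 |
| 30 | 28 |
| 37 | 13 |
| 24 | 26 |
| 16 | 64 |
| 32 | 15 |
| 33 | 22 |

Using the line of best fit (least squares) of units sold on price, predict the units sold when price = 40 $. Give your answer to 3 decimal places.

6.650

n = 8, Σx = 196, Σy = 274, Σxy = 5463, Σx² = 5504
Sxx = Σx² − (Σx)²/n = 5504 − 4802 = 702
Sxy = Σxy − (Σx)(Σy)/n = 5463 − 6713 = -1250
b = Sxy/Sxx = -1250/702 = -1.780627
a = ȳ − b·x̄ = 34.25 − (-1.780627)·24.5 = 77.875356
ŷ(40) = a + b·40 = 77.875356 + (-1.780627)·40 = 6.650285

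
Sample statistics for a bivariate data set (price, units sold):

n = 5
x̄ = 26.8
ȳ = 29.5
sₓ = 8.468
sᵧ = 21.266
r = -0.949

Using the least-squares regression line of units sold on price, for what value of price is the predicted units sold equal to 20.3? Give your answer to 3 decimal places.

b = r · sᵧ/sₓ = -0.949 · 21.266/8.468 = -2.383259
a = ȳ − b·x̄ = 29.5 − (-2.383259)·26.8 = 93.371331
Set a + b·x = 20.3: x = (20.3 − 93.371331) / (-2.383259) = 30.660261

30.660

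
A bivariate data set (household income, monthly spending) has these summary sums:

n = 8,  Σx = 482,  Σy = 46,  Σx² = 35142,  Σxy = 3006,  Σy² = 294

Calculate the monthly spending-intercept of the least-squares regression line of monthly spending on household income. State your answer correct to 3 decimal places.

Sxx = Σx² − (Σx)²/n = 35142 − 29040.5 = 6101.5
Sxy = Σxy − (Σx)(Σy)/n = 3006 − 2771.5 = 234.5
b = Sxy/Sxx = 234.5/6101.5 = 0.038433
a = ȳ − b·x̄ = 5.75 − 0.038433·60.25 = 3.434401

3.434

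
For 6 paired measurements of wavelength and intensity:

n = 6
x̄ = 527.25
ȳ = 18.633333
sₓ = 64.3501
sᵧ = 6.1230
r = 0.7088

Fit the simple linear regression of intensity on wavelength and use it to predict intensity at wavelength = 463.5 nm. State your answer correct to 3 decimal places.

14.334

b = r · sᵧ/sₓ = 0.7088 · 6.123/64.3501 = 0.067443
a = ȳ − b·x̄ = 18.633333 − 0.067443·527.25 = -16.926141
ŷ(463.5) = a + b·463.5 = -16.926141 + 0.067443·463.5 = 14.333823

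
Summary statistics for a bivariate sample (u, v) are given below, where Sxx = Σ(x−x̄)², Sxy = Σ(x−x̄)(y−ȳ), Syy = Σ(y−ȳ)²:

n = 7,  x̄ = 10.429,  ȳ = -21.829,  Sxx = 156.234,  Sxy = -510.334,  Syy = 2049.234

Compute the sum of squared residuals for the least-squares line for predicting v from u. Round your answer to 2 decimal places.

382.24

b = Sxy/Sxx = -510.334/156.234 = -3.266472
SSE = Syy − b·Sxy = 2049.234 − (-3.266472)·(-510.334) = 382.242234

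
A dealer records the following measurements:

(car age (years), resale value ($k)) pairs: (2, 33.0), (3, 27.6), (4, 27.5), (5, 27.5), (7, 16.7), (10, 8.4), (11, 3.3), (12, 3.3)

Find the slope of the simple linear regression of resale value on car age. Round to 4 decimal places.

-3.1031

n = 8, Σx = 54, Σy = 147.3, Σxy = 673.1, Σx² = 468
Sxx = Σx² − (Σx)²/n = 468 − 364.5 = 103.5
Sxy = Σxy − (Σx)(Σy)/n = 673.1 − 994.275 = -321.175
b = Sxy/Sxx = -321.175/103.5 = -3.103140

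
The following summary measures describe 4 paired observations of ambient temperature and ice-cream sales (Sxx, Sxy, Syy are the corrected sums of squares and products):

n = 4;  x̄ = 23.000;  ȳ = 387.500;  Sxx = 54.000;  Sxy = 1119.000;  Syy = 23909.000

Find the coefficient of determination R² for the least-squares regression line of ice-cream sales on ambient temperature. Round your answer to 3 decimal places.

0.970

R² = Sxy²/(Sxx·Syy) = (1119)²/(54·23909) = 0.969851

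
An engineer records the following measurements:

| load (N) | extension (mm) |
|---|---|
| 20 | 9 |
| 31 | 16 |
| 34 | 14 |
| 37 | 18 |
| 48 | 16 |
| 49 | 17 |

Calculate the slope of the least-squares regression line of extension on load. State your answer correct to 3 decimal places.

n = 6, Σx = 219, Σy = 90, Σxy = 3419, Σx² = 8591
Sxx = Σx² − (Σx)²/n = 8591 − 7993.5 = 597.5
Sxy = Σxy − (Σx)(Σy)/n = 3419 − 3285 = 134
b = Sxy/Sxx = 134/597.5 = 0.224268

0.224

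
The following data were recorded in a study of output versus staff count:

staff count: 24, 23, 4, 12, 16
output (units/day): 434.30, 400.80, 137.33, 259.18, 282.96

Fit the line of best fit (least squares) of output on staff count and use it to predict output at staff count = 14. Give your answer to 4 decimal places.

n = 5, Σx = 79, Σy = 1514.57, Σxy = 27828.44, Σx² = 1521
Sxx = Σx² − (Σx)²/n = 1521 − 1248.2 = 272.8
Sxy = Σxy − (Σx)(Σy)/n = 27828.44 − 23930.206 = 3898.234
b = Sxy/Sxx = 3898.234/272.8 = 14.289714
a = ȳ − b·x̄ = 302.914 − 14.289714·15.8 = 77.136518
ŷ(14) = a + b·14 = 77.136518 + 14.289714·14 = 277.192515

277.1925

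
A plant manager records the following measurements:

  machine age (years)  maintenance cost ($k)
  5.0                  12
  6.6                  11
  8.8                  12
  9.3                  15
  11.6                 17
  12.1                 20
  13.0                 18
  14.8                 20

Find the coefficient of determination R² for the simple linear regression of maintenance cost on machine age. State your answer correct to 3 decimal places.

0.841

n = 8, Σx = 81.2, Σy = 125, Σxy = 1346.9, Σx² = 901.5, Σy² = 2047
Sxx = Σx² − (Σx)²/n = 901.5 − 824.18 = 77.32
Sxy = Σxy − (Σx)(Σy)/n = 1346.9 − 1268.75 = 78.15
Syy = Σy² − (Σy)²/n = 2047 − 1953.125 = 93.875
R² = Sxy²/(Sxx·Syy) = (78.15)²/(77.32·93.875) = 0.841426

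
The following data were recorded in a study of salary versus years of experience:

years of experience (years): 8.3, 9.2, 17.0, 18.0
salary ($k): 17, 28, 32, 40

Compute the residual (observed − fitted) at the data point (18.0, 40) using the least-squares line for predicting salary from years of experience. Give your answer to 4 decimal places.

n = 4, Σx = 52.5, Σy = 117, Σxy = 1662.7, Σx² = 766.53
Sxx = Σx² − (Σx)²/n = 766.53 − 689.0625 = 77.4675
Sxy = Σxy − (Σx)(Σy)/n = 1662.7 − 1535.625 = 127.075
b = Sxy/Sxx = 127.075/77.4675 = 1.640365
a = ȳ − b·x̄ = 29.25 − 1.640365·13.125 = 7.720205
ŷ(18.0) = 7.720205 + 1.640365·18 = 37.246781
residual = y − ŷ = 40 − 37.246781 = 2.753219

2.7532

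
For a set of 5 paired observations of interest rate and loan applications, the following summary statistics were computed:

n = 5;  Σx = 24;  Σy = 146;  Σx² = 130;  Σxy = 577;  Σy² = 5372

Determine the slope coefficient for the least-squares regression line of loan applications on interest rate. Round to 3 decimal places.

-8.365

Sxx = Σx² − (Σx)²/n = 130 − 115.2 = 14.8
Sxy = Σxy − (Σx)(Σy)/n = 577 − 700.8 = -123.8
b = Sxy/Sxx = -123.8/14.8 = -8.364865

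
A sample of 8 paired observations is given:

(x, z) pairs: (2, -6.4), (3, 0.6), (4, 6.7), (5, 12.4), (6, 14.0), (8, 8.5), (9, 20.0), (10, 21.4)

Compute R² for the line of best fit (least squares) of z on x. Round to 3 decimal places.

n = 8, Σx = 47, Σy = 77.2, Σxy = 623.8, Σx² = 335, Σy² = 1366.18
Sxx = Σx² − (Σx)²/n = 335 − 276.125 = 58.875
Sxy = Σxy − (Σx)(Σy)/n = 623.8 − 453.55 = 170.25
Syy = Σy² − (Σy)²/n = 1366.18 − 744.98 = 621.2
R² = Sxy²/(Sxx·Syy) = (170.25)²/(58.875·621.2) = 0.792523

0.793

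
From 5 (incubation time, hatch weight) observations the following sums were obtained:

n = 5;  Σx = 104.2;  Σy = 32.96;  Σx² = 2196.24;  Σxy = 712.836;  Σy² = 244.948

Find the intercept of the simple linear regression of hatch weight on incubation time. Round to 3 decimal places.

Sxx = Σx² − (Σx)²/n = 2196.24 − 2171.528 = 24.712
Sxy = Σxy − (Σx)(Σy)/n = 712.836 − 686.8864 = 25.9496
b = Sxy/Sxx = 25.9496/24.712 = 1.050081
a = ȳ − b·x̄ = 6.592 − 1.050081·20.84 = -15.291687

-15.292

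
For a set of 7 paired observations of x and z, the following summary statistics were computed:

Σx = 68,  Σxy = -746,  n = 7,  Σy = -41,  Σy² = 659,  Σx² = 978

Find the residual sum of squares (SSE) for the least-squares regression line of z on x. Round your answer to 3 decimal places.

Sxx = Σx² − (Σx)²/n = 978 − 660.571429 = 317.428571
Sxy = Σxy − (Σx)(Σy)/n = -746 − (-398.285714) = -347.714286
Syy = Σy² − (Σy)²/n = 659 − 240.142857 = 418.857143
b = Sxy/Sxx = -347.714286/317.428571 = -1.095410
SSE = Syy − b·Sxy = 418.857143 − (-1.095410)·(-347.714286) = 37.967597

37.968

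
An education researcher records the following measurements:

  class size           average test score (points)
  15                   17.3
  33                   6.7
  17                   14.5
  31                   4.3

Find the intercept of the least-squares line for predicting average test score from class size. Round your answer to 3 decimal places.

26.097

n = 4, Σx = 96, Σy = 42.8, Σxy = 860.4, Σx² = 2564
Sxx = Σx² − (Σx)²/n = 2564 − 2304 = 260
Sxy = Σxy − (Σx)(Σy)/n = 860.4 − 1027.2 = -166.8
b = Sxy/Sxx = -166.8/260 = -0.641538
a = ȳ − b·x̄ = 10.7 − (-0.641538)·24 = 26.096923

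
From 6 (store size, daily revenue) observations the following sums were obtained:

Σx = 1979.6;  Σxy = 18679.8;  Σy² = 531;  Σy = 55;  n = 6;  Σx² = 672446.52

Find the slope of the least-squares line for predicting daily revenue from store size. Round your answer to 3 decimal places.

0.028

Sxx = Σx² − (Σx)²/n = 672446.52 − 653136.026667 = 19310.493333
Sxy = Σxy − (Σx)(Σy)/n = 18679.8 − 18146.333333 = 533.466667
b = Sxy/Sxx = 533.466667/19310.493333 = 0.027626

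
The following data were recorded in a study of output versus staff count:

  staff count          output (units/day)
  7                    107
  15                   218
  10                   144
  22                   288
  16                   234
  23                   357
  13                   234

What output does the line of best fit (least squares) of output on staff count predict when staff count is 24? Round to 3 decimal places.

n = 7, Σx = 106, Σy = 1582, Σxy = 26792, Σx² = 1812
Sxx = Σx² − (Σx)²/n = 1812 − 1605.142857 = 206.857143
Sxy = Σxy − (Σx)(Σy)/n = 26792 − 23956 = 2836
b = Sxy/Sxx = 2836/206.857143 = 13.709945
a = ȳ − b·x̄ = 226 − 13.709945·15.142857 = 18.392265
ŷ(24) = a + b·24 = 18.392265 + 13.709945·24 = 347.430939

347.431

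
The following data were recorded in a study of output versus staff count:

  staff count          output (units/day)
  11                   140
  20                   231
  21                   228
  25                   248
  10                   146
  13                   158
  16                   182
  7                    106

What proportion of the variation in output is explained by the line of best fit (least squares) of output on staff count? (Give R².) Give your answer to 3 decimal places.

n = 8, Σx = 123, Σy = 1439, Σxy = 24316, Σx² = 2161, Σy² = 277089
Sxx = Σx² − (Σx)²/n = 2161 − 1891.125 = 269.875
Sxy = Σxy − (Σx)(Σy)/n = 24316 − 22124.625 = 2191.375
Syy = Σy² − (Σy)²/n = 277089 − 258840.125 = 18248.875
R² = Sxy²/(Sxx·Syy) = (2191.375)²/(269.875·18248.875) = 0.975067

0.975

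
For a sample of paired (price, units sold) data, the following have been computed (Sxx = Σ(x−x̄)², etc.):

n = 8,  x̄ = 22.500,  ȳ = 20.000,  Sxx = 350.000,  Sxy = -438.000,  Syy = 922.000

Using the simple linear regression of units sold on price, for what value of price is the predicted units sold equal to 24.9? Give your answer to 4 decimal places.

18.5845

b = Sxy/Sxx = -438/350 = -1.251429
a = ȳ − b·x̄ = 20 − (-1.251429)·22.5 = 48.157143
Set a + b·x = 24.9: x = (24.9 − 48.157143) / (-1.251429) = 18.584475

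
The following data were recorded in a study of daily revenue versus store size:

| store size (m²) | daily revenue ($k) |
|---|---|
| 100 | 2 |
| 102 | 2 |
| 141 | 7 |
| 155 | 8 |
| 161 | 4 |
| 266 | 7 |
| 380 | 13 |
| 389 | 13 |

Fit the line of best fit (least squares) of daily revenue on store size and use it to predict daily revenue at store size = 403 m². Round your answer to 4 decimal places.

13.3930

n = 8, Σx = 1694, Σy = 56, Σxy = 15134, Σx² = 456708
Sxx = Σx² − (Σx)²/n = 456708 − 358704.5 = 98003.5
Sxy = Σxy − (Σx)(Σy)/n = 15134 − 11858 = 3276
b = Sxy/Sxx = 3276/98003.5 = 0.033427
a = ȳ − b·x̄ = 7 − 0.033427·211.75 = -0.078247
ŷ(403) = a + b·403 = -0.078247 + 0.033427·403 = 13.392986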